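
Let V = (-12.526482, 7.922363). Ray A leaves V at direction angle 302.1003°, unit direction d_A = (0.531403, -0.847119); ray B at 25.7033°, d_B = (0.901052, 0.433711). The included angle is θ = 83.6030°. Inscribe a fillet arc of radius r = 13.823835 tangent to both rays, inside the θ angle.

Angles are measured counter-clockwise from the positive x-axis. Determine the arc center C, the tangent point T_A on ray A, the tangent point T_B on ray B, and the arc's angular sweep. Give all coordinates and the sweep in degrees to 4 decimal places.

center=(7.3996,2.1717) T_A=(-4.3108,-5.1744) T_B=(1.4041,14.6277) sweep=96.3970

bisector direction at 343.9018° = (0.960788,-0.277284)
center distance |VC| = r/sin(θ/2) = 13.823835/sin(41.8015°) = 20.739320
C = V + |VC|·bis = (7.3996,2.1717)
T_A = V + ((C−V)·d_A)·d_A = V + 15.4603·d_A = (-4.3108,-5.1744)
T_B = V + ((C−V)·d_B)·d_B = V + 15.4603·d_B = (1.4041,14.6277)
sweep = 180° − θ = 96.3970°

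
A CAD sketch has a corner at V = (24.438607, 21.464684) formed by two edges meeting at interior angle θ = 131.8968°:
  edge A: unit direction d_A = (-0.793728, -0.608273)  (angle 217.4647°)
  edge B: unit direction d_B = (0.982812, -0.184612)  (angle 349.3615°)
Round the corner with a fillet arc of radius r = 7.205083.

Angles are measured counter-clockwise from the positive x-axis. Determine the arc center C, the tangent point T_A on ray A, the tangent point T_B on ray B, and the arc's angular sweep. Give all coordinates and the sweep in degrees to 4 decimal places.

bisector direction at 283.4131° = (0.231970,-0.972723)
center distance |VC| = r/sin(θ/2) = 7.205083/sin(65.9484°) = 7.890112
C = V + |VC|·bis = (26.2689,13.7898)
T_A = V + ((C−V)·d_A)·d_A = V + 3.2157·d_A = (21.8862,19.5087)
T_B = V + ((C−V)·d_B)·d_B = V + 3.2157·d_B = (27.5990,20.8710)
sweep = 180° − θ = 48.1032°

center=(26.2689,13.7898) T_A=(21.8862,19.5087) T_B=(27.5990,20.8710) sweep=48.1032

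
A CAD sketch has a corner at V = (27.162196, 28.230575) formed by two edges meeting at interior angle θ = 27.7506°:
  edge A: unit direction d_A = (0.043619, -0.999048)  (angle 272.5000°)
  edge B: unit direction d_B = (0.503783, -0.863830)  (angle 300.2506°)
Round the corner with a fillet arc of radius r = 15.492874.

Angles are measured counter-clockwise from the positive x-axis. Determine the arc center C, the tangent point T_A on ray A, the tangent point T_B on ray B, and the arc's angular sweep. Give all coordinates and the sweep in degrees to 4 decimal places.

center=(45.3761,-33.7537) T_A=(29.8980,-34.4295) T_B=(58.7593,-25.9486) sweep=152.2494

bisector direction at 286.3753° = (0.281928,-0.959436)
center distance |VC| = r/sin(θ/2) = 15.492874/sin(13.8753°) = 64.604909
C = V + |VC|·bis = (45.3761,-33.7537)
T_A = V + ((C−V)·d_A)·d_A = V + 62.7197·d_A = (29.8980,-34.4295)
T_B = V + ((C−V)·d_B)·d_B = V + 62.7197·d_B = (58.7593,-25.9486)
sweep = 180° − θ = 152.2494°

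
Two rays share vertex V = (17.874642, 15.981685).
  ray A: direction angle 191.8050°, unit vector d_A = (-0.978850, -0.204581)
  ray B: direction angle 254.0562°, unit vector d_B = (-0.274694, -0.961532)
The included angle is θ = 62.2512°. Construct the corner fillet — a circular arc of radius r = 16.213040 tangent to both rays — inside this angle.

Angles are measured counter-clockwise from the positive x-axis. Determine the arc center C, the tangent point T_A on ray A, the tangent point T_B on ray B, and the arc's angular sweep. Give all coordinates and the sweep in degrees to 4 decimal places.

center=(-5.0901,-5.3814) T_A=(-8.4070,10.4888) T_B=(10.4992,-9.8350) sweep=117.7488

bisector direction at 222.9306° = (-0.732179,-0.681112)
center distance |VC| = r/sin(θ/2) = 16.213040/sin(31.1256°) = 31.364950
C = V + |VC|·bis = (-5.0901,-5.3814)
T_A = V + ((C−V)·d_A)·d_A = V + 26.8495·d_A = (-8.4070,10.4888)
T_B = V + ((C−V)·d_B)·d_B = V + 26.8495·d_B = (10.4992,-9.8350)
sweep = 180° − θ = 117.7488°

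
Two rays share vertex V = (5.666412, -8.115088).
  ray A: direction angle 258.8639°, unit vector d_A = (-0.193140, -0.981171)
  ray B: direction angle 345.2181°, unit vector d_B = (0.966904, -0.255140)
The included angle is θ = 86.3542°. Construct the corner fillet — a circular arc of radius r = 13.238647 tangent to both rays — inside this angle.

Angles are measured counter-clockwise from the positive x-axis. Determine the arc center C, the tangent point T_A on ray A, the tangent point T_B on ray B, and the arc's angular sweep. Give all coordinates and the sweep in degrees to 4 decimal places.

bisector direction at 302.0410° = (0.530526,-0.847669)
center distance |VC| = r/sin(θ/2) = 13.238647/sin(43.1771°) = 19.347514
C = V + |VC|·bis = (15.9308,-24.5154)
T_A = V + ((C−V)·d_A)·d_A = V + 14.1090·d_A = (2.9414,-21.9585)
T_B = V + ((C−V)·d_B)·d_B = V + 14.1090·d_B = (19.3085,-11.7149)
sweep = 180° − θ = 93.6458°

center=(15.9308,-24.5154) T_A=(2.9414,-21.9585) T_B=(19.3085,-11.7149) sweep=93.6458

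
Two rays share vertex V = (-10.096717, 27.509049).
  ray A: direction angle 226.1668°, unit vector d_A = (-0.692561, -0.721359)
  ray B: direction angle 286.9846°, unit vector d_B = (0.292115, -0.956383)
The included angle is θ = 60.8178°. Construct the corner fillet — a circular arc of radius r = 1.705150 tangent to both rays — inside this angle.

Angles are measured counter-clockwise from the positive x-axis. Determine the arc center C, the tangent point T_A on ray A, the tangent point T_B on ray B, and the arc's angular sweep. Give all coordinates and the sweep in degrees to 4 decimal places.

center=(-10.8788,24.2323) T_A=(-12.1088,25.4133) T_B=(-9.2480,24.7304) sweep=119.1822

bisector direction at 256.5757° = (-0.232160,-0.972678)
center distance |VC| = r/sin(θ/2) = 1.705150/sin(30.4089°) = 3.368745
C = V + |VC|·bis = (-10.8788,24.2323)
T_A = V + ((C−V)·d_A)·d_A = V + 2.9053·d_A = (-12.1088,25.4133)
T_B = V + ((C−V)·d_B)·d_B = V + 2.9053·d_B = (-9.2480,24.7304)
sweep = 180° − θ = 119.1822°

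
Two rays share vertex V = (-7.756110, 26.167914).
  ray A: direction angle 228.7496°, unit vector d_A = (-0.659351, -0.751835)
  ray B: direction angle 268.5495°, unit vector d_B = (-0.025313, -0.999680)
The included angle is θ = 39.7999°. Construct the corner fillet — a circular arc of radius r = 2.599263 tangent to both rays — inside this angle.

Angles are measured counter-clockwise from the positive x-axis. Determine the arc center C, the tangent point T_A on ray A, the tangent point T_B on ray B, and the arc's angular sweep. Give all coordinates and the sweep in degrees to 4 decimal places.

bisector direction at 248.6496° = (-0.364071,-0.931371)
center distance |VC| = r/sin(θ/2) = 2.599263/sin(19.9000°) = 7.636385
C = V + |VC|·bis = (-10.5363,19.0556)
T_A = V + ((C−V)·d_A)·d_A = V + 7.1804·d_A = (-12.4905,20.7694)
T_B = V + ((C−V)·d_B)·d_B = V + 7.1804·d_B = (-7.9379,18.9898)
sweep = 180° − θ = 140.2001°

center=(-10.5363,19.0556) T_A=(-12.4905,20.7694) T_B=(-7.9379,18.9898) sweep=140.2001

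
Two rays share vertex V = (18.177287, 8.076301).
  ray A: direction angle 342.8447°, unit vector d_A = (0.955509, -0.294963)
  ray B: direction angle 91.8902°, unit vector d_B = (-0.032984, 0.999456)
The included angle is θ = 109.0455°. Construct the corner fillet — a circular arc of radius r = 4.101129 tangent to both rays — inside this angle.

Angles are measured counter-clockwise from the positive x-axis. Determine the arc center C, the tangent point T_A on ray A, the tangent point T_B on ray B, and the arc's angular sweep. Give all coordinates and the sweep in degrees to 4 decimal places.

center=(22.1798,11.1328) T_A=(20.9701,7.2142) T_B=(18.0809,10.9976) sweep=70.9545

bisector direction at 37.3675° = (0.794760,0.606924)
center distance |VC| = r/sin(θ/2) = 4.101129/sin(54.5228°) = 5.036101
C = V + |VC|·bis = (22.1798,11.1328)
T_A = V + ((C−V)·d_A)·d_A = V + 2.9229·d_A = (20.9701,7.2142)
T_B = V + ((C−V)·d_B)·d_B = V + 2.9229·d_B = (18.0809,10.9976)
sweep = 180° − θ = 70.9545°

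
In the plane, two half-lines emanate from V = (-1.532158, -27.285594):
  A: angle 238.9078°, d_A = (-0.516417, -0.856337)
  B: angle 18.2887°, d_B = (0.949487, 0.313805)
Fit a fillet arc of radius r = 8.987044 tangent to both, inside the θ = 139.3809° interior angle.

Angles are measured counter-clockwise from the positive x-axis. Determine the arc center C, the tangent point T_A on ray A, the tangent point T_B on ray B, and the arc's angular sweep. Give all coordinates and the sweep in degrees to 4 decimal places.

center=(4.4461,-34.7749) T_A=(-3.2498,-30.1339) T_B=(1.6259,-26.2418) sweep=40.6191

bisector direction at 308.5983° = (0.623856,-0.781540)
center distance |VC| = r/sin(θ/2) = 8.987044/sin(69.6904°) = 9.582796
C = V + |VC|·bis = (4.4461,-34.7749)
T_A = V + ((C−V)·d_A)·d_A = V + 3.3261·d_A = (-3.2498,-30.1339)
T_B = V + ((C−V)·d_B)·d_B = V + 3.3261·d_B = (1.6259,-26.2418)
sweep = 180° − θ = 40.6191°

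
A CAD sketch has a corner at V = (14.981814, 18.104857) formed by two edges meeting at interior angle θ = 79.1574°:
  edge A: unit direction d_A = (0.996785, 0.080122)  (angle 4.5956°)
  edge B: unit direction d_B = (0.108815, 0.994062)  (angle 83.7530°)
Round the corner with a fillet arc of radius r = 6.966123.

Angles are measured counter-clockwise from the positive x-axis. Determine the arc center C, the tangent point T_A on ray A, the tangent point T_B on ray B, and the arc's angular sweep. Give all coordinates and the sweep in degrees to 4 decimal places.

bisector direction at 44.1743° = (0.717223,0.696843)
center distance |VC| = r/sin(θ/2) = 6.966123/sin(39.5787°) = 10.933469
C = V + |VC|·bis = (22.8236,25.7238)
T_A = V + ((C−V)·d_A)·d_A = V + 8.4270·d_A = (23.3817,18.7800)
T_B = V + ((C−V)·d_B)·d_B = V + 8.4270·d_B = (15.8988,26.4818)
sweep = 180° − θ = 100.8426°

center=(22.8236,25.7238) T_A=(23.3817,18.7800) T_B=(15.8988,26.4818) sweep=100.8426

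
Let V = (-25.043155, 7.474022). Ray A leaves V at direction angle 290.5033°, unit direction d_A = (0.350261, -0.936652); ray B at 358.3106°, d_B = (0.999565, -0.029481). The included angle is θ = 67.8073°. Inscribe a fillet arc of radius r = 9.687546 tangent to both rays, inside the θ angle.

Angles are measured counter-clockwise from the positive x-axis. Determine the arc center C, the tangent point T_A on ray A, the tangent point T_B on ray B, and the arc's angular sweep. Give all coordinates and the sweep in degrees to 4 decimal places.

center=(-10.9204,-2.6343) T_A=(-19.9943,-6.0274) T_B=(-10.6348,7.0491) sweep=112.1927

bisector direction at 324.4070° = (0.813171,-0.582024)
center distance |VC| = r/sin(θ/2) = 9.687546/sin(33.9036°) = 17.367481
C = V + |VC|·bis = (-10.9204,-2.6343)
T_A = V + ((C−V)·d_A)·d_A = V + 14.4146·d_A = (-19.9943,-6.0274)
T_B = V + ((C−V)·d_B)·d_B = V + 14.4146·d_B = (-10.6348,7.0491)
sweep = 180° − θ = 112.1927°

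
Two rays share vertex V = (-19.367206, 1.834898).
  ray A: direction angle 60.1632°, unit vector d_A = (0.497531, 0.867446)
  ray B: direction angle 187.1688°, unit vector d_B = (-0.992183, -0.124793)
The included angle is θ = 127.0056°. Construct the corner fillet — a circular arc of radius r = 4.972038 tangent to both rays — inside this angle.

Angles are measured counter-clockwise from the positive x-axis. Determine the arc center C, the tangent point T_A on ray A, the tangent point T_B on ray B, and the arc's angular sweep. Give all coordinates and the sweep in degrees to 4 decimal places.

center=(-22.4470,6.4587) T_A=(-18.1340,3.9850) T_B=(-21.8265,1.5256) sweep=52.9944

bisector direction at 123.6660° = (-0.554351,0.832283)
center distance |VC| = r/sin(θ/2) = 4.972038/sin(63.5028°) = 5.555622
C = V + |VC|·bis = (-22.4470,6.4587)
T_A = V + ((C−V)·d_A)·d_A = V + 2.4787·d_A = (-18.1340,3.9850)
T_B = V + ((C−V)·d_B)·d_B = V + 2.4787·d_B = (-21.8265,1.5256)
sweep = 180° − θ = 52.9944°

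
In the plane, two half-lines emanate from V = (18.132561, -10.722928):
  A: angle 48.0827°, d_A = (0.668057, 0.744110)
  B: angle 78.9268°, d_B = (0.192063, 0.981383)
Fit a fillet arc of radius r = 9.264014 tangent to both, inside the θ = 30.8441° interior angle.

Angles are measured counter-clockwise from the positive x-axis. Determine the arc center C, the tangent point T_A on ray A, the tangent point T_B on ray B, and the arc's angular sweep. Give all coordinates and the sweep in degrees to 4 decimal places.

bisector direction at 63.5047° = (0.446124,0.894971)
center distance |VC| = r/sin(θ/2) = 9.264014/sin(15.4221°) = 34.836664
C = V + |VC|·bis = (33.6740,20.4549)
T_A = V + ((C−V)·d_A)·d_A = V + 33.5823·d_A = (40.5675,14.2660)
T_B = V + ((C−V)·d_B)·d_B = V + 33.5823·d_B = (24.5825,22.2342)
sweep = 180° − θ = 149.1559°

center=(33.6740,20.4549) T_A=(40.5675,14.2660) T_B=(24.5825,22.2342) sweep=149.1559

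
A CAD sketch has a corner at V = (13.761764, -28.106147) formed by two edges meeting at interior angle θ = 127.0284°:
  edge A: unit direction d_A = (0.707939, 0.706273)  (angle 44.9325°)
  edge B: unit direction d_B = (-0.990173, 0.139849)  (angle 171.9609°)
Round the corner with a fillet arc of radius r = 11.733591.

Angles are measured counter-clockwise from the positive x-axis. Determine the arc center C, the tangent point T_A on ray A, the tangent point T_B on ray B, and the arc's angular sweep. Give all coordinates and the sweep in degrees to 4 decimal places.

bisector direction at 108.4467° = (-0.316422,0.948618)
center distance |VC| = r/sin(θ/2) = 11.733591/sin(63.5142°) = 13.109500
C = V + |VC|·bis = (9.6136,-15.6702)
T_A = V + ((C−V)·d_A)·d_A = V + 5.8465·d_A = (17.9007,-23.9769)
T_B = V + ((C−V)·d_B)·d_B = V + 5.8465·d_B = (7.9727,-27.2885)
sweep = 180° − θ = 52.9716°

center=(9.6136,-15.6702) T_A=(17.9007,-23.9769) T_B=(7.9727,-27.2885) sweep=52.9716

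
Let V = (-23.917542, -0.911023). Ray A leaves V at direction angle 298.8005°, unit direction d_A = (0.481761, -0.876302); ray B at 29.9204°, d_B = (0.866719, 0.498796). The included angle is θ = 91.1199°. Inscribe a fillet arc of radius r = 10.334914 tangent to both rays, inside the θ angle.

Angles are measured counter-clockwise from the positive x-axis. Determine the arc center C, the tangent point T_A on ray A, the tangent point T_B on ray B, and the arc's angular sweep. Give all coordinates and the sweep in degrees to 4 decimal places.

center=(-9.9784,-4.8133) T_A=(-19.0350,-9.7922) T_B=(-15.1335,4.1442) sweep=88.8801

bisector direction at 344.3605° = (0.962977,-0.269585)
center distance |VC| = r/sin(θ/2) = 10.334914/sin(45.5600°) = 14.475005
C = V + |VC|·bis = (-9.9784,-4.8133)
T_A = V + ((C−V)·d_A)·d_A = V + 10.1349·d_A = (-19.0350,-9.7922)
T_B = V + ((C−V)·d_B)·d_B = V + 10.1349·d_B = (-15.1335,4.1442)
sweep = 180° − θ = 88.8801°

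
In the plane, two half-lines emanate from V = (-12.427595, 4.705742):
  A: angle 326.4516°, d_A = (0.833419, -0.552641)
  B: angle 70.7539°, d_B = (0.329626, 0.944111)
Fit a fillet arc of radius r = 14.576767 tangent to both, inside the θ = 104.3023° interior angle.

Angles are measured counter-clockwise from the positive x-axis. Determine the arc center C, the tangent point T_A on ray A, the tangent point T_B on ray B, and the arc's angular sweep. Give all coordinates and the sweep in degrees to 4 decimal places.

bisector direction at 18.6028° = (0.947753,0.319005)
center distance |VC| = r/sin(θ/2) = 14.576767/sin(52.1512°) = 18.460199
C = V + |VC|·bis = (5.0681,10.5946)
T_A = V + ((C−V)·d_A)·d_A = V + 11.3268·d_A = (-2.9876,-1.5539)
T_B = V + ((C−V)·d_B)·d_B = V + 11.3268·d_B = (-8.6940,15.3995)
sweep = 180° − θ = 75.6977°

center=(5.0681,10.5946) T_A=(-2.9876,-1.5539) T_B=(-8.6940,15.3995) sweep=75.6977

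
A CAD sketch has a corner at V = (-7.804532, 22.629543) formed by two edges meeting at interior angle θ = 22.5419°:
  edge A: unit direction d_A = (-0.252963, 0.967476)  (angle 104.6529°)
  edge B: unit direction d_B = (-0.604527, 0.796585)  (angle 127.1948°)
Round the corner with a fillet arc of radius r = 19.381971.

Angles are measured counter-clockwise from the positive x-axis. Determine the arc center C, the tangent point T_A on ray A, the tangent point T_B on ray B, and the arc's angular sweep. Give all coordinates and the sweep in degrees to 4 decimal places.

center=(-51.1577,111.8174) T_A=(-32.4061,116.7203) T_B=(-66.5971,100.1005) sweep=157.4581

bisector direction at 115.9239° = (-0.437176,0.899376)
center distance |VC| = r/sin(θ/2) = 19.381971/sin(11.2709°) = 99.166422
C = V + |VC|·bis = (-51.1577,111.8174)
T_A = V + ((C−V)·d_A)·d_A = V + 97.2539·d_A = (-32.4061,116.7203)
T_B = V + ((C−V)·d_B)·d_B = V + 97.2539·d_B = (-66.5971,100.1005)
sweep = 180° − θ = 157.4581°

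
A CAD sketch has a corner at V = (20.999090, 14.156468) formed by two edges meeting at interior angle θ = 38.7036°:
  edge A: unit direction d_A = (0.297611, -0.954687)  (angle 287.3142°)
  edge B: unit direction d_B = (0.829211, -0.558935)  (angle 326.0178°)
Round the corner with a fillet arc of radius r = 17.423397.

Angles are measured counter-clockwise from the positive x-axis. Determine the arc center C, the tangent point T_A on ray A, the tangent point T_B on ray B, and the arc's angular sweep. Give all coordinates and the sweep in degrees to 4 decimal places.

bisector direction at 306.6660° = (0.597149,-0.802130)
center distance |VC| = r/sin(θ/2) = 17.423397/sin(19.3518°) = 52.580279
C = V + |VC|·bis = (52.3974,-28.0198)
T_A = V + ((C−V)·d_A)·d_A = V + 49.6096·d_A = (35.7635,-33.2052)
T_B = V + ((C−V)·d_B)·d_B = V + 49.6096·d_B = (62.1359,-13.5721)
sweep = 180° − θ = 141.2964°

center=(52.3974,-28.0198) T_A=(35.7635,-33.2052) T_B=(62.1359,-13.5721) sweep=141.2964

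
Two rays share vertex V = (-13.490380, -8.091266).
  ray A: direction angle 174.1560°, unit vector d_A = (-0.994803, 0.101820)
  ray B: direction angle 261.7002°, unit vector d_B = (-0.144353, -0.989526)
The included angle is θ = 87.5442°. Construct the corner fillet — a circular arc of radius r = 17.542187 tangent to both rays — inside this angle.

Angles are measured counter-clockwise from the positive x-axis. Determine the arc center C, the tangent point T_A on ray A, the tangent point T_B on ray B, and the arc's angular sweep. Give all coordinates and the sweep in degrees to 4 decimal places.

bisector direction at 217.9281° = (-0.788783,-0.614672)
center distance |VC| = r/sin(θ/2) = 17.542187/sin(43.7721°) = 25.357617
C = V + |VC|·bis = (-33.4920,-23.6779)
T_A = V + ((C−V)·d_A)·d_A = V + 18.3107·d_A = (-31.7059,-6.2269)
T_B = V + ((C−V)·d_B)·d_B = V + 18.3107·d_B = (-16.1336,-26.2101)
sweep = 180° − θ = 92.4558°

center=(-33.4920,-23.6779) T_A=(-31.7059,-6.2269) T_B=(-16.1336,-26.2101) sweep=92.4558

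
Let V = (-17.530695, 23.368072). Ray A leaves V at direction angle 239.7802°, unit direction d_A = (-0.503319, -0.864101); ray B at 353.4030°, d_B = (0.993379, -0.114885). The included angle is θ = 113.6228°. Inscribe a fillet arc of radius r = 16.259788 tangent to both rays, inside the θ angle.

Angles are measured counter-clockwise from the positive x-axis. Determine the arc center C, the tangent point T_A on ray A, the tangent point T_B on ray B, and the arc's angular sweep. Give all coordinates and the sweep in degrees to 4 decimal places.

center=(-8.8336,5.9941) T_A=(-22.8837,14.1779) T_B=(-6.9656,22.1462) sweep=66.3772

bisector direction at 296.5916° = (0.447628,-0.894220)
center distance |VC| = r/sin(θ/2) = 16.259788/sin(56.8114°) = 19.429212
C = V + |VC|·bis = (-8.8336,5.9941)
T_A = V + ((C−V)·d_A)·d_A = V + 10.6355·d_A = (-22.8837,14.1779)
T_B = V + ((C−V)·d_B)·d_B = V + 10.6355·d_B = (-6.9656,22.1462)
sweep = 180° − θ = 66.3772°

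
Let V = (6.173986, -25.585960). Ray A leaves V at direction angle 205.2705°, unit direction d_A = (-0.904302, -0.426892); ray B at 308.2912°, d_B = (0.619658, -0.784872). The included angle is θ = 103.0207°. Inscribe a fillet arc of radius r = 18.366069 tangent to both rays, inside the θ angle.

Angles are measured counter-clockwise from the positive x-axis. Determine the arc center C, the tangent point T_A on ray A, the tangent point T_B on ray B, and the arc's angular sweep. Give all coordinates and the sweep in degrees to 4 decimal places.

bisector direction at 256.7808° = (-0.228676,-0.973503)
center distance |VC| = r/sin(θ/2) = 18.366069/sin(51.5104°) = 23.464400
C = V + |VC|·bis = (0.8082,-48.4286)
T_A = V + ((C−V)·d_A)·d_A = V + 14.6036·d_A = (-7.0321,-31.8201)
T_B = V + ((C−V)·d_B)·d_B = V + 14.6036·d_B = (15.2232,-37.0479)
sweep = 180° − θ = 76.9793°

center=(0.8082,-48.4286) T_A=(-7.0321,-31.8201) T_B=(15.2232,-37.0479) sweep=76.9793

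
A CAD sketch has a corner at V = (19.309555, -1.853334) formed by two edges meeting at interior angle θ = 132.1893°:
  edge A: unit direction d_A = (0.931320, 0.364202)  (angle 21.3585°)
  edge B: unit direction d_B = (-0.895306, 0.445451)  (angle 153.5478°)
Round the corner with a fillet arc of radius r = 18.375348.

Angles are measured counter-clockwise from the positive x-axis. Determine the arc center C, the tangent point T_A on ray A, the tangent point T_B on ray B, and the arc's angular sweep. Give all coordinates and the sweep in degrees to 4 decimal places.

bisector direction at 87.4531° = (0.044436,0.999012)
center distance |VC| = r/sin(θ/2) = 18.375348/sin(66.0947°) = 20.099567
C = V + |VC|·bis = (20.2027,18.2264)
T_A = V + ((C−V)·d_A)·d_A = V + 8.1449·d_A = (26.8950,1.1131)
T_B = V + ((C−V)·d_B)·d_B = V + 8.1449·d_B = (12.0174,1.7748)
sweep = 180° − θ = 47.8107°

center=(20.2027,18.2264) T_A=(26.8950,1.1131) T_B=(12.0174,1.7748) sweep=47.8107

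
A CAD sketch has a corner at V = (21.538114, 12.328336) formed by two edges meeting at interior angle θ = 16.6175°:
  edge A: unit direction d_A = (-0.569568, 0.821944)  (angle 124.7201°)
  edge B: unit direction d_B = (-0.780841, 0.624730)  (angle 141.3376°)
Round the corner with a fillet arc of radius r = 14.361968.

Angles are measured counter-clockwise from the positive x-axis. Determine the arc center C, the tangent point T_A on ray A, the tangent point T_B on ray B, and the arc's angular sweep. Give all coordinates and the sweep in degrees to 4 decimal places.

bisector direction at 133.0289° = (-0.682367,0.731010)
center distance |VC| = r/sin(θ/2) = 14.361968/sin(8.3087°) = 99.385750
C = V + |VC|·bis = (-46.2794,84.9803)
T_A = V + ((C−V)·d_A)·d_A = V + 98.3426·d_A = (-34.4747,93.1604)
T_B = V + ((C−V)·d_B)·d_B = V + 98.3426·d_B = (-55.2518,73.7659)
sweep = 180° − θ = 163.3825°

center=(-46.2794,84.9803) T_A=(-34.4747,93.1604) T_B=(-55.2518,73.7659) sweep=163.3825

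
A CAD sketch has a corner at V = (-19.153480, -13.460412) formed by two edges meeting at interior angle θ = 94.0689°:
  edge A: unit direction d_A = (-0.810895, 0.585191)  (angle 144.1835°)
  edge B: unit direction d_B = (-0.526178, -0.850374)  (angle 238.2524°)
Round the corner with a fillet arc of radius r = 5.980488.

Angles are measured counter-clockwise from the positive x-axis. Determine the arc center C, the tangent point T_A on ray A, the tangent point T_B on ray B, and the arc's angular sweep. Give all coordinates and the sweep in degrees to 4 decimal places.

bisector direction at 191.2180° = (-0.980894,-0.194542)
center distance |VC| = r/sin(θ/2) = 5.980488/sin(47.0344°) = 8.172705
C = V + |VC|·bis = (-27.1700,-15.0503)
T_A = V + ((C−V)·d_A)·d_A = V + 5.5702·d_A = (-23.6703,-10.2008)
T_B = V + ((C−V)·d_B)·d_B = V + 5.5702·d_B = (-22.0844,-18.1971)
sweep = 180° − θ = 85.9311°

center=(-27.1700,-15.0503) T_A=(-23.6703,-10.2008) T_B=(-22.0844,-18.1971) sweep=85.9311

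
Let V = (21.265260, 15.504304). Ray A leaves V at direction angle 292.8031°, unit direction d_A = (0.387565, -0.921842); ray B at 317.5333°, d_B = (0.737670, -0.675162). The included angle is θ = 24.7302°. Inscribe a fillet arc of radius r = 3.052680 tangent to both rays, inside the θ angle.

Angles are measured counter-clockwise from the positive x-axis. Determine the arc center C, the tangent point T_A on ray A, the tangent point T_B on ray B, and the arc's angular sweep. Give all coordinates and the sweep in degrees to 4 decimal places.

center=(29.4761,3.8509) T_A=(26.6620,2.6678) T_B=(31.5372,6.1028) sweep=155.2698

bisector direction at 305.1682° = (0.575979,-0.817465)
center distance |VC| = r/sin(θ/2) = 3.052680/sin(12.3651°) = 14.255509
C = V + |VC|·bis = (29.4761,3.8509)
T_A = V + ((C−V)·d_A)·d_A = V + 13.9248·d_A = (26.6620,2.6678)
T_B = V + ((C−V)·d_B)·d_B = V + 13.9248·d_B = (31.5372,6.1028)
sweep = 180° − θ = 155.2698°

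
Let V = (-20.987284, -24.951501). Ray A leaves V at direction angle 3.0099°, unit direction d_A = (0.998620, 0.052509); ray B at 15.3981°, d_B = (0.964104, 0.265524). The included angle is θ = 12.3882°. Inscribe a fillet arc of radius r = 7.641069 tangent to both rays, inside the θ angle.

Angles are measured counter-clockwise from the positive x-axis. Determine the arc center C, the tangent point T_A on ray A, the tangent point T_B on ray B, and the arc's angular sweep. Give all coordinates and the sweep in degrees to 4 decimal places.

bisector direction at 9.2040° = (0.987125,0.159950)
center distance |VC| = r/sin(θ/2) = 7.641069/sin(6.1941°) = 70.818190
C = V + |VC|·bis = (48.9191,-13.6241)
T_A = V + ((C−V)·d_A)·d_A = V + 70.4048·d_A = (49.3203,-21.2547)
T_B = V + ((C−V)·d_B)·d_B = V + 70.4048·d_B = (46.8902,-6.2573)
sweep = 180° − θ = 167.6118°

center=(48.9191,-13.6241) T_A=(49.3203,-21.2547) T_B=(46.8902,-6.2573) sweep=167.6118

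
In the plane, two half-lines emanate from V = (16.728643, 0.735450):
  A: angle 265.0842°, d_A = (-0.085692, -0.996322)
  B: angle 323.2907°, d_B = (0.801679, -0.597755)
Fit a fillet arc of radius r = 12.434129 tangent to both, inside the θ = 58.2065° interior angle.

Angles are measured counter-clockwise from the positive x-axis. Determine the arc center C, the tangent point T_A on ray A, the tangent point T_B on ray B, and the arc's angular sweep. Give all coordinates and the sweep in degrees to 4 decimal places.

bisector direction at 294.1875° = (0.409723,-0.912210)
center distance |VC| = r/sin(θ/2) = 12.434129/sin(29.1032°) = 25.564379
C = V + |VC|·bis = (27.2030,-22.5846)
T_A = V + ((C−V)·d_A)·d_A = V + 22.3367·d_A = (14.8146,-21.5191)
T_B = V + ((C−V)·d_B)·d_B = V + 22.3367·d_B = (34.6355,-12.6165)
sweep = 180° − θ = 121.7935°

center=(27.2030,-22.5846) T_A=(14.8146,-21.5191) T_B=(34.6355,-12.6165) sweep=121.7935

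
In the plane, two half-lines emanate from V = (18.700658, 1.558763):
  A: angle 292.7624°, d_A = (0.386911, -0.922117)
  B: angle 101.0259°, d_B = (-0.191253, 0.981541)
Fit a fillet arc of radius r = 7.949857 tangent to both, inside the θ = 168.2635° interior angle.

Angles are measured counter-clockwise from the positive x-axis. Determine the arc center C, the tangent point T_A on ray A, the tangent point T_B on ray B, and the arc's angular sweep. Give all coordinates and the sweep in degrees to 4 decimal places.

center=(26.3475,3.8812) T_A=(19.0168,0.8053) T_B=(18.5444,2.3608) sweep=11.7365

bisector direction at 16.8942° = (0.956843,0.290604)
center distance |VC| = r/sin(θ/2) = 7.949857/sin(84.1317°) = 7.991737
C = V + |VC|·bis = (26.3475,3.8812)
T_A = V + ((C−V)·d_A)·d_A = V + 0.8171·d_A = (19.0168,0.8053)
T_B = V + ((C−V)·d_B)·d_B = V + 0.8171·d_B = (18.5444,2.3608)
sweep = 180° − θ = 11.7365°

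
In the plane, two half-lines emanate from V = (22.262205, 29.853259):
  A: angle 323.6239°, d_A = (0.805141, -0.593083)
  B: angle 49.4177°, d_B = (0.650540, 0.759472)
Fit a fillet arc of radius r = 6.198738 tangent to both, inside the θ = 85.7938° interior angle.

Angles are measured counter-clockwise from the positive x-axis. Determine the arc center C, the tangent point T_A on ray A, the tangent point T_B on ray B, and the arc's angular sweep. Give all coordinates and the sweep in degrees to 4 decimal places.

bisector direction at 6.5208° = (0.993531,0.113564)
center distance |VC| = r/sin(θ/2) = 6.198738/sin(42.8969°) = 9.106668
C = V + |VC|·bis = (31.3100,30.8874)
T_A = V + ((C−V)·d_A)·d_A = V + 6.6714·d_A = (27.6336,25.8966)
T_B = V + ((C−V)·d_B)·d_B = V + 6.6714·d_B = (26.6022,34.9200)
sweep = 180° − θ = 94.2062°

center=(31.3100,30.8874) T_A=(27.6336,25.8966) T_B=(26.6022,34.9200) sweep=94.2062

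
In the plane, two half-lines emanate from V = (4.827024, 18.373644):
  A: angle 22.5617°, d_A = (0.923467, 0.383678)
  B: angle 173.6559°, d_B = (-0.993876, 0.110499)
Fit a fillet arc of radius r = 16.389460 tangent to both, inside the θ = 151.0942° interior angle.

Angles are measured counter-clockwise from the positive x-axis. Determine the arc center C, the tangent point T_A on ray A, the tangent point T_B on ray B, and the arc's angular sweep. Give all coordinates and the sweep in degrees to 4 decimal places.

center=(2.4397,35.1295) T_A=(8.7280,19.9944) T_B=(0.6287,18.8404) sweep=28.9058

bisector direction at 98.1088° = (-0.141053,0.990002)
center distance |VC| = r/sin(θ/2) = 16.389460/sin(75.5471°) = 16.925086
C = V + |VC|·bis = (2.4397,35.1295)
T_A = V + ((C−V)·d_A)·d_A = V + 4.2242·d_A = (8.7280,19.9944)
T_B = V + ((C−V)·d_B)·d_B = V + 4.2242·d_B = (0.6287,18.8404)
sweep = 180° − θ = 28.9058°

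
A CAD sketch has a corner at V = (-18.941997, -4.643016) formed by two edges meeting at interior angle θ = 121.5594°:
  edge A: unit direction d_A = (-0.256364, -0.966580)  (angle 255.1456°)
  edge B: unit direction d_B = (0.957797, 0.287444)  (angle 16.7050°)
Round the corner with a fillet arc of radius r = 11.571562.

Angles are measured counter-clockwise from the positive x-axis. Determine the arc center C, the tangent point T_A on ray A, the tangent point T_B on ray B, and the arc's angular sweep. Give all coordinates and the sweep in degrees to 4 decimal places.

center=(-9.4165,-13.8657) T_A=(-20.6013,-10.8992) T_B=(-12.7426,-2.7825) sweep=58.4406

bisector direction at 315.9253° = (0.718434,-0.695596)
center distance |VC| = r/sin(θ/2) = 11.571562/sin(60.7797°) = 13.258749
C = V + |VC|·bis = (-9.4165,-13.8657)
T_A = V + ((C−V)·d_A)·d_A = V + 6.4725·d_A = (-20.6013,-10.8992)
T_B = V + ((C−V)·d_B)·d_B = V + 6.4725·d_B = (-12.7426,-2.7825)
sweep = 180° − θ = 58.4406°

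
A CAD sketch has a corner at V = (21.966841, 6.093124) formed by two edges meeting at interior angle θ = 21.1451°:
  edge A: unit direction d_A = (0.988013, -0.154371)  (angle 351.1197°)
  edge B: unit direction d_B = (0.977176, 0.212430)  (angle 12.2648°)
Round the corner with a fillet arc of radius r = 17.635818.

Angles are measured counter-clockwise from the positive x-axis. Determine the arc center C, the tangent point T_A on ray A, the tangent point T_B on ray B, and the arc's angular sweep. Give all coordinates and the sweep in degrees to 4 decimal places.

center=(118.0432,8.9316) T_A=(115.3207,-8.4928) T_B=(114.2968,26.1649) sweep=158.8549

bisector direction at 1.6923° = (0.999564,0.029531)
center distance |VC| = r/sin(θ/2) = 17.635818/sin(10.5725°) = 96.118260
C = V + |VC|·bis = (118.0432,8.9316)
T_A = V + ((C−V)·d_A)·d_A = V + 94.4865·d_A = (115.3207,-8.4928)
T_B = V + ((C−V)·d_B)·d_B = V + 94.4865·d_B = (114.2968,26.1649)
sweep = 180° − θ = 158.8549°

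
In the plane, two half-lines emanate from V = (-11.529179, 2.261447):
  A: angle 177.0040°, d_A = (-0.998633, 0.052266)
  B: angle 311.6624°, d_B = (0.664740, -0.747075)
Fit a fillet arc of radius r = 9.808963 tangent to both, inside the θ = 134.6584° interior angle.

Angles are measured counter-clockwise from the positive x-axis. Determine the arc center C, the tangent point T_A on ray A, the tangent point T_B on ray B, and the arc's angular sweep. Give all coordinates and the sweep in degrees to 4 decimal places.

bisector direction at 244.3332° = (-0.433137,-0.901328)
center distance |VC| = r/sin(θ/2) = 9.808963/sin(67.3292°) = 10.630318
C = V + |VC|·bis = (-16.1336,-7.3200)
T_A = V + ((C−V)·d_A)·d_A = V + 4.0973·d_A = (-15.6209,2.4756)
T_B = V + ((C−V)·d_B)·d_B = V + 4.0973·d_B = (-8.8055,-0.7995)
sweep = 180° − θ = 45.3416°

center=(-16.1336,-7.3200) T_A=(-15.6209,2.4756) T_B=(-8.8055,-0.7995) sweep=45.3416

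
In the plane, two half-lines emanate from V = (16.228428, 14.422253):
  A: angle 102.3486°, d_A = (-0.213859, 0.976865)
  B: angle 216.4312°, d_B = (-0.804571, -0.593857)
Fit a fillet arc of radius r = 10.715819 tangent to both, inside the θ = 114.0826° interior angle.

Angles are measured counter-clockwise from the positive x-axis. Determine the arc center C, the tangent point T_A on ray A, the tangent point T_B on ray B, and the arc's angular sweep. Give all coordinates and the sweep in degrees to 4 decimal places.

bisector direction at 159.3899° = (-0.935997,0.352007)
center distance |VC| = r/sin(θ/2) = 10.715819/sin(57.0413°) = 12.771174
C = V + |VC|·bis = (4.2746,18.9178)
T_A = V + ((C−V)·d_A)·d_A = V + 6.9480·d_A = (14.7425,21.2095)
T_B = V + ((C−V)·d_B)·d_B = V + 6.9480·d_B = (10.6383,10.2962)
sweep = 180° − θ = 65.9174°

center=(4.2746,18.9178) T_A=(14.7425,21.2095) T_B=(10.6383,10.2962) sweep=65.9174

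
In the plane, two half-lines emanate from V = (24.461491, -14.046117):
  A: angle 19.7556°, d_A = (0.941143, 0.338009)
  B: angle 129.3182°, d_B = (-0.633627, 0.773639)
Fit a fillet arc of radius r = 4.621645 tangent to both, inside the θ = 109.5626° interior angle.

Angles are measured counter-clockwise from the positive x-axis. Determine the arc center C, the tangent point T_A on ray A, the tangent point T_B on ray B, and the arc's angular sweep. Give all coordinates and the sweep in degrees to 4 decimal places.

bisector direction at 74.5369° = (0.266618,0.963802)
center distance |VC| = r/sin(θ/2) = 4.621645/sin(54.7813°) = 5.657148
C = V + |VC|·bis = (25.9698,-8.5937)
T_A = V + ((C−V)·d_A)·d_A = V + 3.2625·d_A = (27.5319,-12.9434)
T_B = V + ((C−V)·d_B)·d_B = V + 3.2625·d_B = (22.3943,-11.5221)
sweep = 180° − θ = 70.4374°

center=(25.9698,-8.5937) T_A=(27.5319,-12.9434) T_B=(22.3943,-11.5221) sweep=70.4374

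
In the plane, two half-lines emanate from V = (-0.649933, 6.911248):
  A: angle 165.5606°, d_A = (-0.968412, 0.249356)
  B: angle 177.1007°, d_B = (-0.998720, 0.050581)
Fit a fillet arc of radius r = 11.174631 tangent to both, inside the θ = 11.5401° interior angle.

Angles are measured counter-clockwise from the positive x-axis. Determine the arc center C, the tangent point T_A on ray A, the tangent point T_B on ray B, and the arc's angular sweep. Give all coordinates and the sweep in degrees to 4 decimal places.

center=(-110.5303,23.6652) T_A=(-107.7438,34.4868) T_B=(-111.0955,12.5048) sweep=168.4599

bisector direction at 171.3306° = (-0.988575,0.150732)
center distance |VC| = r/sin(θ/2) = 11.174631/sin(5.7701°) = 111.150285
C = V + |VC|·bis = (-110.5303,23.6652)
T_A = V + ((C−V)·d_A)·d_A = V + 110.5871·d_A = (-107.7438,34.4868)
T_B = V + ((C−V)·d_B)·d_B = V + 110.5871·d_B = (-111.0955,12.5048)
sweep = 180° − θ = 168.4599°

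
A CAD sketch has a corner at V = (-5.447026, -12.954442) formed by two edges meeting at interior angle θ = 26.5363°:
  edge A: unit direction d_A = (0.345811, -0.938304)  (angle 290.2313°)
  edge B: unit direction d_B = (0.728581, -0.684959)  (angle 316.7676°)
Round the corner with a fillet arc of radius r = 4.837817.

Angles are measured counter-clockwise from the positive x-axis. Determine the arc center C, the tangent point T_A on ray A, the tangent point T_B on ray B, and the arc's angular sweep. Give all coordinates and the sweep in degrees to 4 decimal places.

center=(6.1871,-30.5320) T_A=(1.6477,-32.2050) T_B=(9.5008,-27.0073) sweep=153.4637

bisector direction at 303.4994° = (0.551929,-0.833891)
center distance |VC| = r/sin(θ/2) = 4.837817/sin(13.2682°) = 21.079011
C = V + |VC|·bis = (6.1871,-30.5320)
T_A = V + ((C−V)·d_A)·d_A = V + 20.5163·d_A = (1.6477,-32.2050)
T_B = V + ((C−V)·d_B)·d_B = V + 20.5163·d_B = (9.5008,-27.0073)
sweep = 180° − θ = 153.4637°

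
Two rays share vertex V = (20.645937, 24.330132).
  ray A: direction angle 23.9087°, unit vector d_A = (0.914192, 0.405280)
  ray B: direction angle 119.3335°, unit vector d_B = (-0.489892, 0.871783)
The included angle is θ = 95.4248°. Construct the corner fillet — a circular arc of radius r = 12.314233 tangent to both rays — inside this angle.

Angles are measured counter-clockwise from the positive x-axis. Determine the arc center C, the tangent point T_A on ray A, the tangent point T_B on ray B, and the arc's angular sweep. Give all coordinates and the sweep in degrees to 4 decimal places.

bisector direction at 71.6211° = (0.315300,0.948992)
center distance |VC| = r/sin(θ/2) = 12.314233/sin(47.7124°) = 16.645878
C = V + |VC|·bis = (25.8944,40.1269)
T_A = V + ((C−V)·d_A)·d_A = V + 11.2002·d_A = (30.8851,28.8694)
T_B = V + ((C−V)·d_B)·d_B = V + 11.2002·d_B = (15.1590,34.0943)
sweep = 180° − θ = 84.5752°

center=(25.8944,40.1269) T_A=(30.8851,28.8694) T_B=(15.1590,34.0943) sweep=84.5752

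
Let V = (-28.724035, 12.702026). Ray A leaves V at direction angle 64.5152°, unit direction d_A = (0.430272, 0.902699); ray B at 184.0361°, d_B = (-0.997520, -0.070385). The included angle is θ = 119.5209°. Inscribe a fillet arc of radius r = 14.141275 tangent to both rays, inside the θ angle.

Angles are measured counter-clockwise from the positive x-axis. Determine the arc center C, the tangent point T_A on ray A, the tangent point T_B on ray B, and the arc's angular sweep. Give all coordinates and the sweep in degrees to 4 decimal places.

bisector direction at 124.2756° = (-0.563175,0.826338)
center distance |VC| = r/sin(θ/2) = 14.141275/sin(59.7604°) = 16.368592
C = V + |VC|·bis = (-37.9424,26.2280)
T_A = V + ((C−V)·d_A)·d_A = V + 8.2435·d_A = (-25.1771,20.1434)
T_B = V + ((C−V)·d_B)·d_B = V + 8.2435·d_B = (-36.9471,12.1218)
sweep = 180° − θ = 60.4791°

center=(-37.9424,26.2280) T_A=(-25.1771,20.1434) T_B=(-36.9471,12.1218) sweep=60.4791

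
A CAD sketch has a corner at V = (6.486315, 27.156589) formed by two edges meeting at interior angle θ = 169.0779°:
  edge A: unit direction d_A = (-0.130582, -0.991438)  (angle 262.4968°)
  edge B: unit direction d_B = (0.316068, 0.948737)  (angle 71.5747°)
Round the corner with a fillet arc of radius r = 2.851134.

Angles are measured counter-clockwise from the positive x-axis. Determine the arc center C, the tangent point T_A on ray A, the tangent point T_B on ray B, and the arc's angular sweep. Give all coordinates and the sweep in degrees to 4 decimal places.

center=(9.2774,26.5140) T_A=(6.4507,26.8863) T_B=(6.5725,27.4152) sweep=10.9221

bisector direction at 347.0358° = (0.974510,-0.224343)
center distance |VC| = r/sin(θ/2) = 2.851134/sin(84.5389°) = 2.864134
C = V + |VC|·bis = (9.2774,26.5140)
T_A = V + ((C−V)·d_A)·d_A = V + 0.2726·d_A = (6.4507,26.8863)
T_B = V + ((C−V)·d_B)·d_B = V + 0.2726·d_B = (6.5725,27.4152)
sweep = 180° − θ = 10.9221°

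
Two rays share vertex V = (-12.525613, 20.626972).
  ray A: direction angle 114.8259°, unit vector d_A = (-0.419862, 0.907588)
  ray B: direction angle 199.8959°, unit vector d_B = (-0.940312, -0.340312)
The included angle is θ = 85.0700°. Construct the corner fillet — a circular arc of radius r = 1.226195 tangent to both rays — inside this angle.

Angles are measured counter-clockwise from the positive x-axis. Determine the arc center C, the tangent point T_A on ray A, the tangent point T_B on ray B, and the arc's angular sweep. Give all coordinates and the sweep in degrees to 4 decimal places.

center=(-14.1996,21.3251) T_A=(-13.0868,21.8400) T_B=(-13.7824,20.1721) sweep=94.9300

bisector direction at 157.3609° = (-0.922948,0.384925)
center distance |VC| = r/sin(θ/2) = 1.226195/sin(42.5350°) = 1.813789
C = V + |VC|·bis = (-14.1996,21.3251)
T_A = V + ((C−V)·d_A)·d_A = V + 1.3365·d_A = (-13.0868,21.8400)
T_B = V + ((C−V)·d_B)·d_B = V + 1.3365·d_B = (-13.7824,20.1721)
sweep = 180° − θ = 94.9300°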